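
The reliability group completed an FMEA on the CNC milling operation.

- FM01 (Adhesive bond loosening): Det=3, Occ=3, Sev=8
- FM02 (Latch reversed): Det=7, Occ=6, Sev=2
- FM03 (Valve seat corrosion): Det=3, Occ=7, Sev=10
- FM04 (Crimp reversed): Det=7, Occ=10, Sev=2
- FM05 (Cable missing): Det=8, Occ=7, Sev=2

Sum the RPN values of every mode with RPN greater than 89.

462

RPN = Severity × Occurrence × Detection:
  FM01: 8 × 3 × 3 = 72
  FM02: 2 × 6 × 7 = 84
  FM03: 10 × 7 × 3 = 210
  FM04: 2 × 10 × 7 = 140
  FM05: 2 × 7 × 8 = 112
RPN > 89: FM03 (210), FM04 (140), FM05 (112).
Sum: 210 + 140 + 112 = 462.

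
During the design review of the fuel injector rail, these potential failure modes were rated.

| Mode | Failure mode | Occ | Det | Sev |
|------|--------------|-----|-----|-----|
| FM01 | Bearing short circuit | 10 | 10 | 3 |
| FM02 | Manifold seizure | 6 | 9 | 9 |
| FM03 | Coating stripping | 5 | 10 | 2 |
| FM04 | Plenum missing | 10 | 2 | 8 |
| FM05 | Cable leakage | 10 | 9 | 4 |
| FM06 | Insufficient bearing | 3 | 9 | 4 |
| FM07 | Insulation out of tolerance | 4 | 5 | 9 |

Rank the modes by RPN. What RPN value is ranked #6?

108

RPN = Severity × Occurrence × Detection:
  FM01: 3 × 10 × 10 = 300
  FM02: 9 × 6 × 9 = 486
  FM03: 2 × 5 × 10 = 100
  FM04: 8 × 10 × 2 = 160
  FM05: 4 × 10 × 9 = 360
  FM06: 4 × 3 × 9 = 108
  FM07: 9 × 4 × 5 = 180
Sorted descending: 486, 360, 300, 180, 160, 108, 100.
The sixth-highest RPN is 108 (FM06).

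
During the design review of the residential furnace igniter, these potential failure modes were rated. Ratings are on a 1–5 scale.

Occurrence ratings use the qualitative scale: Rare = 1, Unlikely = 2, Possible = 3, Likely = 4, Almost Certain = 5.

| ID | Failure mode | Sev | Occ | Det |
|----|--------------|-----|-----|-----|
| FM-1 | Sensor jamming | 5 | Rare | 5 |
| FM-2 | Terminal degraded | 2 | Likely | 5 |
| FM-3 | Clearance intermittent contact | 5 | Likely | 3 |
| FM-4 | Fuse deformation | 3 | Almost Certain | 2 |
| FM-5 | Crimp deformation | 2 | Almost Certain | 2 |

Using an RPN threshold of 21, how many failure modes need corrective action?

RPN = Severity × Occurrence × Detection:
  FM-1: 5 × 1 × 5 = 25
  FM-2: 2 × 4 × 5 = 40
  FM-3: 5 × 4 × 3 = 60
  FM-4: 3 × 5 × 2 = 30
  FM-5: 2 × 5 × 2 = 20
Modes with RPN ≥ 21: FM-1 (25), FM-2 (40), FM-3 (60), FM-4 (30) → 4.

4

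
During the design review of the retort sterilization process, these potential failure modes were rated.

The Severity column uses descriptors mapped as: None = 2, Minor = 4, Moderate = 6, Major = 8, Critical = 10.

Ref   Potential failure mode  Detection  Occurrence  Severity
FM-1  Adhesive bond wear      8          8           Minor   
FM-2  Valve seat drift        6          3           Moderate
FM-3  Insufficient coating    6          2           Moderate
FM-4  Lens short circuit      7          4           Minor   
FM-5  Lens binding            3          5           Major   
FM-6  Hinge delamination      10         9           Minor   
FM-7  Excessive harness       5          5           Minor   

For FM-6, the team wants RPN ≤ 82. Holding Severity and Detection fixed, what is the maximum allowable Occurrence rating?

2

FM-6: S=4, O=9, D=10 → current RPN = 360.
Fixed product = 40. Need 40 × O ≤ 82, so O ≤ 82/40 = 2.05.
Maximum integer Occurrence rating = 2 (gives RPN 80; O=3 would give 120 > 82).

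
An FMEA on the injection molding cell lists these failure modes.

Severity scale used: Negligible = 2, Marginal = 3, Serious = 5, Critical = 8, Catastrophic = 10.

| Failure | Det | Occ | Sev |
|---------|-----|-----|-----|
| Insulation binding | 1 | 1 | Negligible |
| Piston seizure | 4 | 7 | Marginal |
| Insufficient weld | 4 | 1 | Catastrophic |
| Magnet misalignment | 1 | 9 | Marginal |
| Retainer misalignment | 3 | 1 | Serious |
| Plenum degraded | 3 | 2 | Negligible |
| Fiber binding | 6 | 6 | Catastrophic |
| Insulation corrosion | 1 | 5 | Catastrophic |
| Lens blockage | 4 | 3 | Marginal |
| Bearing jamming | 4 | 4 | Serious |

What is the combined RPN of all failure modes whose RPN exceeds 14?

692

RPN = Severity × Occurrence × Detection:
  Insulation binding: 2 × 1 × 1 = 2
  Piston seizure: 3 × 7 × 4 = 84
  Insufficient weld: 10 × 1 × 4 = 40
  Magnet misalignment: 3 × 9 × 1 = 27
  Retainer misalignment: 5 × 1 × 3 = 15
  Plenum degraded: 2 × 2 × 3 = 12
  Fiber binding: 10 × 6 × 6 = 360
  Insulation corrosion: 10 × 5 × 1 = 50
  Lens blockage: 3 × 3 × 4 = 36
  Bearing jamming: 5 × 4 × 4 = 80
RPN > 14: Piston seizure (84), Insufficient weld (40), Magnet misalignment (27), Retainer misalignment (15), Fiber binding (360), Insulation corrosion (50), Lens blockage (36), Bearing jamming (80).
Sum: 84 + 40 + 27 + 15 + 360 + 50 + 36 + 80 = 692.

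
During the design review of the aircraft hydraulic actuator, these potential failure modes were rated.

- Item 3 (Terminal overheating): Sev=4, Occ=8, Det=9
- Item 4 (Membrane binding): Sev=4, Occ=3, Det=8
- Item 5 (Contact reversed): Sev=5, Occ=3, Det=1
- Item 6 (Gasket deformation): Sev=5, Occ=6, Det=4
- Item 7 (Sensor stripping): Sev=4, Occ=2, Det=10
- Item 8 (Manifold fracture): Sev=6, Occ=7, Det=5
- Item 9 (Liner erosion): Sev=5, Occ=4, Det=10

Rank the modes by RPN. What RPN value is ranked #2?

RPN = Severity × Occurrence × Detection:
  Item 3: 4 × 8 × 9 = 288
  Item 4: 4 × 3 × 8 = 96
  Item 5: 5 × 3 × 1 = 15
  Item 6: 5 × 6 × 4 = 120
  Item 7: 4 × 2 × 10 = 80
  Item 8: 6 × 7 × 5 = 210
  Item 9: 5 × 4 × 10 = 200
Sorted descending: 288, 210, 200, 120, 96, 80, 15.
The second-highest RPN is 210 (Item 8).

210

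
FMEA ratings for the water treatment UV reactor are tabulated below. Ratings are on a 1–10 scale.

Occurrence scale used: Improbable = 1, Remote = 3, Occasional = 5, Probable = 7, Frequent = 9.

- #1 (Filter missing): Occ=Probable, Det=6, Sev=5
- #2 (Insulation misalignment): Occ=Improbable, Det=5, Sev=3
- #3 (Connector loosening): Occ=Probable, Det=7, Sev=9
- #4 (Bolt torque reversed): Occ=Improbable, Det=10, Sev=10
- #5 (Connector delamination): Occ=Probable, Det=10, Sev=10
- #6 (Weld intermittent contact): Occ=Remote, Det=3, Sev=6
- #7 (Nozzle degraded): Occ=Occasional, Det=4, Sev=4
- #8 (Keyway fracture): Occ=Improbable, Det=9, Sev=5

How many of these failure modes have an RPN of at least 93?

RPN = Severity × Occurrence × Detection:
  #1: 5 × 7 × 6 = 210
  #2: 3 × 1 × 5 = 15
  #3: 9 × 7 × 7 = 441
  #4: 10 × 1 × 10 = 100
  #5: 10 × 7 × 10 = 700
  #6: 6 × 3 × 3 = 54
  #7: 4 × 5 × 4 = 80
  #8: 5 × 1 × 9 = 45
Modes with RPN ≥ 93: #1 (210), #3 (441), #4 (100), #5 (700) → 4.

4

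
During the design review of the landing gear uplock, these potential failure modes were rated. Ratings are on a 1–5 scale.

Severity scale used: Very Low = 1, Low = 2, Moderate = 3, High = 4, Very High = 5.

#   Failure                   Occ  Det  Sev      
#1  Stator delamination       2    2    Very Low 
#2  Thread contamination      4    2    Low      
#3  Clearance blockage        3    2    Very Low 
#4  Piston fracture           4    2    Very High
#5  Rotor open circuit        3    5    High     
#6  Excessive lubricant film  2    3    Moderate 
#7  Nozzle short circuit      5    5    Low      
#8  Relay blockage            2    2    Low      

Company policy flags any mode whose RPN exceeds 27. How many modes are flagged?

3

RPN = Severity × Occurrence × Detection:
  #1: 1 × 2 × 2 = 4
  #2: 2 × 4 × 2 = 16
  #3: 1 × 3 × 2 = 6
  #4: 5 × 4 × 2 = 40
  #5: 4 × 3 × 5 = 60
  #6: 3 × 2 × 3 = 18
  #7: 2 × 5 × 5 = 50
  #8: 2 × 2 × 2 = 8
Modes with RPN > 27: #4 (40), #5 (60), #7 (50) → 3.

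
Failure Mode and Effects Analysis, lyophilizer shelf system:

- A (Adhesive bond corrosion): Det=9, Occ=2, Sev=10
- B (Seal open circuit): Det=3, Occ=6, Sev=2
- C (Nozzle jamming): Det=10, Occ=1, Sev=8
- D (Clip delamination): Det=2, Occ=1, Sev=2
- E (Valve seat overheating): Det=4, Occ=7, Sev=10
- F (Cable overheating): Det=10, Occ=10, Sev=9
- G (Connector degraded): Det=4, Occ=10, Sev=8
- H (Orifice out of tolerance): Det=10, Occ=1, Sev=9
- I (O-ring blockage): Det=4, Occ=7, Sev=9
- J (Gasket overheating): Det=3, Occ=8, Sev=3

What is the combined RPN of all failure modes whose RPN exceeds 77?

2102

RPN = Severity × Occurrence × Detection:
  A: 10 × 2 × 9 = 180
  B: 2 × 6 × 3 = 36
  C: 8 × 1 × 10 = 80
  D: 2 × 1 × 2 = 4
  E: 10 × 7 × 4 = 280
  F: 9 × 10 × 10 = 900
  G: 8 × 10 × 4 = 320
  H: 9 × 1 × 10 = 90
  I: 9 × 7 × 4 = 252
  J: 3 × 8 × 3 = 72
RPN > 77: A (180), C (80), E (280), F (900), G (320), H (90), I (252).
Sum: 180 + 80 + 280 + 900 + 320 + 90 + 252 = 2102.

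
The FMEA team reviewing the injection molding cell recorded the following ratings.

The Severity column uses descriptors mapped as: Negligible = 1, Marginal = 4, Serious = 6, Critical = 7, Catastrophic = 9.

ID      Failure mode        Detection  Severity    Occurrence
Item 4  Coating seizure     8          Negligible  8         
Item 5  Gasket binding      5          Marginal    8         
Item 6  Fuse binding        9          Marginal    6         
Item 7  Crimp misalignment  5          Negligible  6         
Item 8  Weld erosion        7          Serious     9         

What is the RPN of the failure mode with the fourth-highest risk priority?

64

RPN = Severity × Occurrence × Detection:
  Item 4: 1 × 8 × 8 = 64
  Item 5: 4 × 8 × 5 = 160
  Item 6: 4 × 6 × 9 = 216
  Item 7: 1 × 6 × 5 = 30
  Item 8: 6 × 9 × 7 = 378
Sorted descending: 378, 216, 160, 64, 30.
The fourth-highest RPN is 64 (Item 4).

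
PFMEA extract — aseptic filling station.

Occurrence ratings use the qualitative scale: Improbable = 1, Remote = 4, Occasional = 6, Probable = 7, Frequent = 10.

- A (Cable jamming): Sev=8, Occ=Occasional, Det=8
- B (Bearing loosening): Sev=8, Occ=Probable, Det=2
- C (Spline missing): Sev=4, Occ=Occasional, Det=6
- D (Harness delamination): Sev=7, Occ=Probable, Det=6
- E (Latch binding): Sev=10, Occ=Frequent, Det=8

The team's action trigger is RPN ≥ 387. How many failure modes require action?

1

RPN = Severity × Occurrence × Detection:
  A: 8 × 6 × 8 = 384
  B: 8 × 7 × 2 = 112
  C: 4 × 6 × 6 = 144
  D: 7 × 7 × 6 = 294
  E: 10 × 10 × 8 = 800
Modes with RPN ≥ 387: E (800) → 1.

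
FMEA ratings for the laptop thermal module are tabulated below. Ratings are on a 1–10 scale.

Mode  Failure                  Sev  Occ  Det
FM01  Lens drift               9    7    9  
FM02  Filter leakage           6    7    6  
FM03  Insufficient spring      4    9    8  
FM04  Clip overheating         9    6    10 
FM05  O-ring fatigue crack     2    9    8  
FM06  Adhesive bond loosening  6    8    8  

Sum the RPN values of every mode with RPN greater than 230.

2031

RPN = Severity × Occurrence × Detection:
  FM01: 9 × 7 × 9 = 567
  FM02: 6 × 7 × 6 = 252
  FM03: 4 × 9 × 8 = 288
  FM04: 9 × 6 × 10 = 540
  FM05: 2 × 9 × 8 = 144
  FM06: 6 × 8 × 8 = 384
RPN > 230: FM01 (567), FM02 (252), FM03 (288), FM04 (540), FM06 (384).
Sum: 567 + 252 + 288 + 540 + 384 = 2031.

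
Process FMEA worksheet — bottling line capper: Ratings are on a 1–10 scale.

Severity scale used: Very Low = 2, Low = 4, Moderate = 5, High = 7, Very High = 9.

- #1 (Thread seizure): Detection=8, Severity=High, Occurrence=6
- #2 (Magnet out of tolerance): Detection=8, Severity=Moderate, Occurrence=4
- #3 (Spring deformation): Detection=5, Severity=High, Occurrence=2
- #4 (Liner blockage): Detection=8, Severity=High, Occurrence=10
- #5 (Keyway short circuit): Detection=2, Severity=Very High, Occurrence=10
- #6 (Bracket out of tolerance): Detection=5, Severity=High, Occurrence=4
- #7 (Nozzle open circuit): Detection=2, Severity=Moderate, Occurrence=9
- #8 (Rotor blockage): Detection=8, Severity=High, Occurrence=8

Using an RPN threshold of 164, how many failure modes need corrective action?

4

RPN = Severity × Occurrence × Detection:
  #1: 7 × 6 × 8 = 336
  #2: 5 × 4 × 8 = 160
  #3: 7 × 2 × 5 = 70
  #4: 7 × 10 × 8 = 560
  #5: 9 × 10 × 2 = 180
  #6: 7 × 4 × 5 = 140
  #7: 5 × 9 × 2 = 90
  #8: 7 × 8 × 8 = 448
Modes with RPN ≥ 164: #1 (336), #4 (560), #5 (180), #8 (448) → 4.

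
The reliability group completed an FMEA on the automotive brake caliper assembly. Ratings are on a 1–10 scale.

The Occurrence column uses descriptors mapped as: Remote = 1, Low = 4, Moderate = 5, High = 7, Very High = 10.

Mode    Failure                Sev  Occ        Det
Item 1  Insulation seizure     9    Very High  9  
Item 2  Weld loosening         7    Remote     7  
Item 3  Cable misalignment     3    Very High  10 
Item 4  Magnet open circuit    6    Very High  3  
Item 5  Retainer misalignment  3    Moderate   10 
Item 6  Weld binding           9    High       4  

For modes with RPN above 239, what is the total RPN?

RPN = Severity × Occurrence × Detection:
  Item 1: 9 × 10 × 9 = 810
  Item 2: 7 × 1 × 7 = 49
  Item 3: 3 × 10 × 10 = 300
  Item 4: 6 × 10 × 3 = 180
  Item 5: 3 × 5 × 10 = 150
  Item 6: 9 × 7 × 4 = 252
RPN > 239: Item 1 (810), Item 3 (300), Item 6 (252).
Sum: 810 + 300 + 252 = 1362.

1362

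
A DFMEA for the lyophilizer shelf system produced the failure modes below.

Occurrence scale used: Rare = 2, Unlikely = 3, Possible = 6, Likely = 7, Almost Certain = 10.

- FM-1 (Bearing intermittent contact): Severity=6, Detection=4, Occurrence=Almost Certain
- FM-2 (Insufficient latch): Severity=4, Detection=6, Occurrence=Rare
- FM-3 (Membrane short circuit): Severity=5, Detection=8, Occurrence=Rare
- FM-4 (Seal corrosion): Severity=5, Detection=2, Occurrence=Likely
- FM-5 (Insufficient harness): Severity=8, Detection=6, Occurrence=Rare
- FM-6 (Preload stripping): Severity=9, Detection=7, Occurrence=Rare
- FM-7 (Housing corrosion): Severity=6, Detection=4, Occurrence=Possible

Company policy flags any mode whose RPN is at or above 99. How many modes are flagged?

3

RPN = Severity × Occurrence × Detection:
  FM-1: 6 × 10 × 4 = 240
  FM-2: 4 × 2 × 6 = 48
  FM-3: 5 × 2 × 8 = 80
  FM-4: 5 × 7 × 2 = 70
  FM-5: 8 × 2 × 6 = 96
  FM-6: 9 × 2 × 7 = 126
  FM-7: 6 × 6 × 4 = 144
Modes with RPN ≥ 99: FM-1 (240), FM-6 (126), FM-7 (144) → 3.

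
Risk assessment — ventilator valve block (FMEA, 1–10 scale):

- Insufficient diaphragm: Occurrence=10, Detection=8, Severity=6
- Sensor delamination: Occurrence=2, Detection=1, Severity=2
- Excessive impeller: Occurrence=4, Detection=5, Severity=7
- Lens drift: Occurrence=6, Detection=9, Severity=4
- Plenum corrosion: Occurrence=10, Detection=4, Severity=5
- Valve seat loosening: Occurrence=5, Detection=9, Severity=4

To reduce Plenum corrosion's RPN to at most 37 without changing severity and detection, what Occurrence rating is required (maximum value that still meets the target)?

Plenum corrosion: S=5, O=10, D=4 → current RPN = 200.
Fixed product = 20. Need 20 × O ≤ 37, so O ≤ 37/20 = 1.85.
Maximum integer Occurrence rating = 1 (gives RPN 20; O=2 would give 40 > 37).

1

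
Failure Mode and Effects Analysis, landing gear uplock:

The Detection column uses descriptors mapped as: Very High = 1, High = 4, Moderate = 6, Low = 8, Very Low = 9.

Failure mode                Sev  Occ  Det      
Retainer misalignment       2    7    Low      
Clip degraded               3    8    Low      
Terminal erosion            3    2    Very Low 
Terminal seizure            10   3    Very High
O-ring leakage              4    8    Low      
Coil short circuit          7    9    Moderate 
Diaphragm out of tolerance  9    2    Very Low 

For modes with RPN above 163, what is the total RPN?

826

RPN = Severity × Occurrence × Detection:
  Retainer misalignment: 2 × 7 × 8 = 112
  Clip degraded: 3 × 8 × 8 = 192
  Terminal erosion: 3 × 2 × 9 = 54
  Terminal seizure: 10 × 3 × 1 = 30
  O-ring leakage: 4 × 8 × 8 = 256
  Coil short circuit: 7 × 9 × 6 = 378
  Diaphragm out of tolerance: 9 × 2 × 9 = 162
RPN > 163: Clip degraded (192), O-ring leakage (256), Coil short circuit (378).
Sum: 192 + 256 + 378 = 826.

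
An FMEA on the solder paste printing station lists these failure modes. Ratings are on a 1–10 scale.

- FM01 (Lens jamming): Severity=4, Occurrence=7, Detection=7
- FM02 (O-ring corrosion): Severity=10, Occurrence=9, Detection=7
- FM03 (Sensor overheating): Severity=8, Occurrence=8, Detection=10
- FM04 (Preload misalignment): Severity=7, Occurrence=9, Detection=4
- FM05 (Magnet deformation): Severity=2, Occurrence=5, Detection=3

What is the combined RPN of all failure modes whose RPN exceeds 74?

RPN = Severity × Occurrence × Detection:
  FM01: 4 × 7 × 7 = 196
  FM02: 10 × 9 × 7 = 630
  FM03: 8 × 8 × 10 = 640
  FM04: 7 × 9 × 4 = 252
  FM05: 2 × 5 × 3 = 30
RPN > 74: FM01 (196), FM02 (630), FM03 (640), FM04 (252).
Sum: 196 + 630 + 640 + 252 = 1718.

1718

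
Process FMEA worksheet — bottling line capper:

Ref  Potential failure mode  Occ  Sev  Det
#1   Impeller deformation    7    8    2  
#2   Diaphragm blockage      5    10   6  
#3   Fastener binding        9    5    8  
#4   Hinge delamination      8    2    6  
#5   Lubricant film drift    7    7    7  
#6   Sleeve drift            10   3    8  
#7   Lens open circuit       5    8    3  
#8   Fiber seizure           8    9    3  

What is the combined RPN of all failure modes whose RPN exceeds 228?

1243

RPN = Severity × Occurrence × Detection:
  #1: 8 × 7 × 2 = 112
  #2: 10 × 5 × 6 = 300
  #3: 5 × 9 × 8 = 360
  #4: 2 × 8 × 6 = 96
  #5: 7 × 7 × 7 = 343
  #6: 3 × 10 × 8 = 240
  #7: 8 × 5 × 3 = 120
  #8: 9 × 8 × 3 = 216
RPN > 228: #2 (300), #3 (360), #5 (343), #6 (240).
Sum: 300 + 360 + 343 + 240 = 1243.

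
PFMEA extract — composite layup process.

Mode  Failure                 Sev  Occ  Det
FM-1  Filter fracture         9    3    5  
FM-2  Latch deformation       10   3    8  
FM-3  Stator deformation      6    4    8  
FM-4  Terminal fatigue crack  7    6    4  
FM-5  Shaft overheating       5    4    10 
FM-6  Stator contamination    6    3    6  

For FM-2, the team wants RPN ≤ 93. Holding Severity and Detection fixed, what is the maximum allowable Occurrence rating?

FM-2: S=10, O=3, D=8 → current RPN = 240.
Fixed product = 80. Need 80 × O ≤ 93, so O ≤ 93/80 = 1.16.
Maximum integer Occurrence rating = 1 (gives RPN 80; O=2 would give 160 > 93).

1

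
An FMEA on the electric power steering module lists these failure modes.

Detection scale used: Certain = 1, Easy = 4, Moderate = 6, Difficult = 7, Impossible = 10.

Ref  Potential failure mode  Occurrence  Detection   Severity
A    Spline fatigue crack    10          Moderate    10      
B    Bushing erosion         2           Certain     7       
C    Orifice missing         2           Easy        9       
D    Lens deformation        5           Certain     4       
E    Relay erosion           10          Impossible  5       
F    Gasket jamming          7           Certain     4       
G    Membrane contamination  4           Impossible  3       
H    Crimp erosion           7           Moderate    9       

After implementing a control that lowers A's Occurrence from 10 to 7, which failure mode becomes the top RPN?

E

RPN = Severity × Occurrence × Detection:
  A: 10 × 10 × 6 = 600
  B: 7 × 2 × 1 = 14
  C: 9 × 2 × 4 = 72
  D: 4 × 5 × 1 = 20
  E: 5 × 10 × 10 = 500
  F: 4 × 7 × 1 = 28
  G: 3 × 4 × 10 = 120
  H: 9 × 7 × 6 = 378
After action: A → 10 × 7 × 6 = 420.
Revised RPNs: E=500, A=420, H=378, G=120, C=72, F=28, D=20, B=14.
Highest is now E (500).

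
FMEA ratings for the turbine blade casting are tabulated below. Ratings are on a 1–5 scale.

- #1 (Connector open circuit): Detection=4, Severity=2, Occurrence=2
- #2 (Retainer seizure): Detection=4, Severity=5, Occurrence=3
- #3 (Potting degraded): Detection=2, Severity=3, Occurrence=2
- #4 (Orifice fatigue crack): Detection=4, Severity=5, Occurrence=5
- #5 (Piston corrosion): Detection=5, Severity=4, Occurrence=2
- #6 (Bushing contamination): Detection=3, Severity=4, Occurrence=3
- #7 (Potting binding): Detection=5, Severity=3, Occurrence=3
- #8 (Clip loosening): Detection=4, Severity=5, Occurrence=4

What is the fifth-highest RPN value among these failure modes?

RPN = Severity × Occurrence × Detection:
  #1: 2 × 2 × 4 = 16
  #2: 5 × 3 × 4 = 60
  #3: 3 × 2 × 2 = 12
  #4: 5 × 5 × 4 = 100
  #5: 4 × 2 × 5 = 40
  #6: 4 × 3 × 3 = 36
  #7: 3 × 3 × 5 = 45
  #8: 5 × 4 × 4 = 80
Sorted descending: 100, 80, 60, 45, 40, 36, 16, 12.
The fifth-highest RPN is 40 (#5).

40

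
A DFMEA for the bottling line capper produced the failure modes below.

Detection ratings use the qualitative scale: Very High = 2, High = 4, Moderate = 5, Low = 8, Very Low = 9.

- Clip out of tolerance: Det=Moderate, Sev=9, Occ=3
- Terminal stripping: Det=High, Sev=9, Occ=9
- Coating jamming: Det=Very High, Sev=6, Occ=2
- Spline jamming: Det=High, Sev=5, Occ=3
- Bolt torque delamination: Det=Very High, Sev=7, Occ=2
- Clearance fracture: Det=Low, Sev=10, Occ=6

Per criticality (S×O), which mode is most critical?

Terminal stripping

Criticality = Severity × Occurrence:
  Clip out of tolerance: 9 × 3 = 27
  Terminal stripping: 9 × 9 = 81
  Coating jamming: 6 × 2 = 12
  Spline jamming: 5 × 3 = 15
  Bolt torque delamination: 7 × 2 = 14
  Clearance fracture: 10 × 6 = 60
Highest criticality is 81 → Terminal stripping.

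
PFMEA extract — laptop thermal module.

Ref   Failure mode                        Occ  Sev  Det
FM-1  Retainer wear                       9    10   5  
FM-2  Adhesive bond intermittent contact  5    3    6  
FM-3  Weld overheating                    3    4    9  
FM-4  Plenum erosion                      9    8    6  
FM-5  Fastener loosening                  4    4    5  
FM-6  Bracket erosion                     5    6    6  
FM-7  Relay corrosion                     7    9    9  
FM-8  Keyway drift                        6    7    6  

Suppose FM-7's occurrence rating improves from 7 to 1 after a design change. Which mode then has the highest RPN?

FM-1

RPN = Severity × Occurrence × Detection:
  FM-1: 10 × 9 × 5 = 450
  FM-2: 3 × 5 × 6 = 90
  FM-3: 4 × 3 × 9 = 108
  FM-4: 8 × 9 × 6 = 432
  FM-5: 4 × 4 × 5 = 80
  FM-6: 6 × 5 × 6 = 180
  FM-7: 9 × 7 × 9 = 567
  FM-8: 7 × 6 × 6 = 252
After action: FM-7 → 9 × 1 × 9 = 81.
Revised RPNs: FM-1=450, FM-4=432, FM-8=252, FM-6=180, FM-3=108, FM-2=90, FM-7=81, FM-5=80.
Highest is now FM-1 (450).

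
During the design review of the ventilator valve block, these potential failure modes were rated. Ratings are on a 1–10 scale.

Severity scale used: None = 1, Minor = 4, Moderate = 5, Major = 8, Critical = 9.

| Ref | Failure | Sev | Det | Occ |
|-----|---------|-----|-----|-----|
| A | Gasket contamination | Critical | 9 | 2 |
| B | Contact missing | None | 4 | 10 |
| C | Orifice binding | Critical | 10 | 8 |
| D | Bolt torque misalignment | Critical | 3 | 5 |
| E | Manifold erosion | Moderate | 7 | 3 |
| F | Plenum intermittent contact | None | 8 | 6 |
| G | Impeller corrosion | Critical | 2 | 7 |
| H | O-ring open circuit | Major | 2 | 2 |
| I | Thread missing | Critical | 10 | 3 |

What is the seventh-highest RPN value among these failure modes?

48

RPN = Severity × Occurrence × Detection:
  A: 9 × 2 × 9 = 162
  B: 1 × 10 × 4 = 40
  C: 9 × 8 × 10 = 720
  D: 9 × 5 × 3 = 135
  E: 5 × 3 × 7 = 105
  F: 1 × 6 × 8 = 48
  G: 9 × 7 × 2 = 126
  H: 8 × 2 × 2 = 32
  I: 9 × 3 × 10 = 270
Sorted descending: 720, 270, 162, 135, 126, 105, 48, 40, 32.
The seventh-highest RPN is 48 (F).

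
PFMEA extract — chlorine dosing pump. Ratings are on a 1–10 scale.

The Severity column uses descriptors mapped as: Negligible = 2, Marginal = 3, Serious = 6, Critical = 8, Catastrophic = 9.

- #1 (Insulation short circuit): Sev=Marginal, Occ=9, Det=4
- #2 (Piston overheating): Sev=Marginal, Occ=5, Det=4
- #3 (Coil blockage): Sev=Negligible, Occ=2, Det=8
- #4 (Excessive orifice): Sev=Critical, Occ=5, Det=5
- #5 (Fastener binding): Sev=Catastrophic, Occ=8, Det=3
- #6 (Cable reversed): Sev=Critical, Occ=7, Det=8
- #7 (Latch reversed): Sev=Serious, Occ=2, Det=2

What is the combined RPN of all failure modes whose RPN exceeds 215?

664

RPN = Severity × Occurrence × Detection:
  #1: 3 × 9 × 4 = 108
  #2: 3 × 5 × 4 = 60
  #3: 2 × 2 × 8 = 32
  #4: 8 × 5 × 5 = 200
  #5: 9 × 8 × 3 = 216
  #6: 8 × 7 × 8 = 448
  #7: 6 × 2 × 2 = 24
RPN > 215: #5 (216), #6 (448).
Sum: 216 + 448 = 664.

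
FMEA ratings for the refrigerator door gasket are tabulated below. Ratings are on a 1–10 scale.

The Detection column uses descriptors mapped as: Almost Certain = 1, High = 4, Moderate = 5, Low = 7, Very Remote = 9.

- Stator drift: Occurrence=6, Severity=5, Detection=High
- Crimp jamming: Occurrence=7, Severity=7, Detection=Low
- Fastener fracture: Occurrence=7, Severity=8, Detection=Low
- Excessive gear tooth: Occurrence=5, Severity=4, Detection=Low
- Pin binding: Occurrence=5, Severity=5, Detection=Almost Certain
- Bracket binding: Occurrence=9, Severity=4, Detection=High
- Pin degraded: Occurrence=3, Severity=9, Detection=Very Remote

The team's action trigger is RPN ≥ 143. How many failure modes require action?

4

RPN = Severity × Occurrence × Detection:
  Stator drift: 5 × 6 × 4 = 120
  Crimp jamming: 7 × 7 × 7 = 343
  Fastener fracture: 8 × 7 × 7 = 392
  Excessive gear tooth: 4 × 5 × 7 = 140
  Pin binding: 5 × 5 × 1 = 25
  Bracket binding: 4 × 9 × 4 = 144
  Pin degraded: 9 × 3 × 9 = 243
Modes with RPN ≥ 143: Crimp jamming (343), Fastener fracture (392), Bracket binding (144), Pin degraded (243) → 4.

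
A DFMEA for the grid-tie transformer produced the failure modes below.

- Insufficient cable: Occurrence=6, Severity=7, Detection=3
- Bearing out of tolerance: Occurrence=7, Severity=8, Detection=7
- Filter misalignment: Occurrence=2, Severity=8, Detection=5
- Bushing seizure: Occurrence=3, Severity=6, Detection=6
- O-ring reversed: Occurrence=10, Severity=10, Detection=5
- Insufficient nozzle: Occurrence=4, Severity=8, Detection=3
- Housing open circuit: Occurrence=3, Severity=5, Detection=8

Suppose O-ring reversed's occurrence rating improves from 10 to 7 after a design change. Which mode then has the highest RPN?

Bearing out of tolerance

RPN = Severity × Occurrence × Detection:
  Insufficient cable: 7 × 6 × 3 = 126
  Bearing out of tolerance: 8 × 7 × 7 = 392
  Filter misalignment: 8 × 2 × 5 = 80
  Bushing seizure: 6 × 3 × 6 = 108
  O-ring reversed: 10 × 10 × 5 = 500
  Insufficient nozzle: 8 × 4 × 3 = 96
  Housing open circuit: 5 × 3 × 8 = 120
After action: O-ring reversed → 10 × 7 × 5 = 350.
Revised RPNs: Bearing out of tolerance=392, O-ring reversed=350, Insufficient cable=126, Housing open circuit=120, Bushing seizure=108, Insufficient nozzle=96, Filter misalignment=80.
Highest is now Bearing out of tolerance (392).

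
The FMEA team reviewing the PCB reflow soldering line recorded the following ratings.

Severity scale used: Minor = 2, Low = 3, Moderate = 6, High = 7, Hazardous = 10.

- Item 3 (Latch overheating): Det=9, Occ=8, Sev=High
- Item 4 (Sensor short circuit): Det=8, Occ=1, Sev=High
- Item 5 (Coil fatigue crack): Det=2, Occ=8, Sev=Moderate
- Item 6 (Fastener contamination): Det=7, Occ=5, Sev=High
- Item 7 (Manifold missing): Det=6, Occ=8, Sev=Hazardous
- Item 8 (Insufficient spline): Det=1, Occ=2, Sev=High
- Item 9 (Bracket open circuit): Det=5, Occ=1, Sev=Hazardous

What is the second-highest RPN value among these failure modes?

480

RPN = Severity × Occurrence × Detection:
  Item 3: 7 × 8 × 9 = 504
  Item 4: 7 × 1 × 8 = 56
  Item 5: 6 × 8 × 2 = 96
  Item 6: 7 × 5 × 7 = 245
  Item 7: 10 × 8 × 6 = 480
  Item 8: 7 × 2 × 1 = 14
  Item 9: 10 × 1 × 5 = 50
Sorted descending: 504, 480, 245, 96, 56, 50, 14.
The second-highest RPN is 480 (Item 7).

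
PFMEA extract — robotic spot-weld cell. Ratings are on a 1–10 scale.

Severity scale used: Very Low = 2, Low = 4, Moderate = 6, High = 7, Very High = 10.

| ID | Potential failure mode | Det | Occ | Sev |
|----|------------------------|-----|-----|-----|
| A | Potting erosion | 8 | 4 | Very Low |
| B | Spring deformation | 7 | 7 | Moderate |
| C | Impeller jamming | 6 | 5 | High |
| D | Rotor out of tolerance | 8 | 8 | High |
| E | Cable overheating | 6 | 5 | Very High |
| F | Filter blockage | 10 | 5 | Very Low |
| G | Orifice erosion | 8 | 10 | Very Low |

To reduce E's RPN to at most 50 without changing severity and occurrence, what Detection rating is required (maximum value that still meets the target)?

E: S=10, O=5, D=6 → current RPN = 300.
Fixed product = 50. Need 50 × D ≤ 50, so D ≤ 50/50 = 1.00.
Maximum integer Detection rating = 1 (gives RPN 50; D=2 would give 100 > 50).

1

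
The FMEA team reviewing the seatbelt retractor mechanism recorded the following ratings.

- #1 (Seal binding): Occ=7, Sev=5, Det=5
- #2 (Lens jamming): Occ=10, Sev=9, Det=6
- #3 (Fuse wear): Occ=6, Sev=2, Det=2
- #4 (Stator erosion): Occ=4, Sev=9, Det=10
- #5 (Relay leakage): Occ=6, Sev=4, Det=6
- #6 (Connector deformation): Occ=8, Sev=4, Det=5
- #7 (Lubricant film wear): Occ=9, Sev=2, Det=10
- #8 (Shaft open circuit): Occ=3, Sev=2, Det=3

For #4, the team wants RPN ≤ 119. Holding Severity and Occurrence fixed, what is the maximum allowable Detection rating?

#4: S=9, O=4, D=10 → current RPN = 360.
Fixed product = 36. Need 36 × D ≤ 119, so D ≤ 119/36 = 3.31.
Maximum integer Detection rating = 3 (gives RPN 108; D=4 would give 144 > 119).

3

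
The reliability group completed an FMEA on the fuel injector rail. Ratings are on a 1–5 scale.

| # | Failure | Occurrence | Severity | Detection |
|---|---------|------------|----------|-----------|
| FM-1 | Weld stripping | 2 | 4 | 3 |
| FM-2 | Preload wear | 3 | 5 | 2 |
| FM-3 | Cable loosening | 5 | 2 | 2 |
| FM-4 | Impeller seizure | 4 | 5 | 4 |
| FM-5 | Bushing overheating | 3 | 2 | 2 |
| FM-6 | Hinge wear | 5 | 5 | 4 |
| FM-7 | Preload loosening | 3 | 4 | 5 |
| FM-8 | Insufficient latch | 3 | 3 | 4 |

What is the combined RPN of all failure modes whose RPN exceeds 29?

306

RPN = Severity × Occurrence × Detection:
  FM-1: 4 × 2 × 3 = 24
  FM-2: 5 × 3 × 2 = 30
  FM-3: 2 × 5 × 2 = 20
  FM-4: 5 × 4 × 4 = 80
  FM-5: 2 × 3 × 2 = 12
  FM-6: 5 × 5 × 4 = 100
  FM-7: 4 × 3 × 5 = 60
  FM-8: 3 × 3 × 4 = 36
RPN > 29: FM-2 (30), FM-4 (80), FM-6 (100), FM-7 (60), FM-8 (36).
Sum: 30 + 80 + 100 + 60 + 36 = 306.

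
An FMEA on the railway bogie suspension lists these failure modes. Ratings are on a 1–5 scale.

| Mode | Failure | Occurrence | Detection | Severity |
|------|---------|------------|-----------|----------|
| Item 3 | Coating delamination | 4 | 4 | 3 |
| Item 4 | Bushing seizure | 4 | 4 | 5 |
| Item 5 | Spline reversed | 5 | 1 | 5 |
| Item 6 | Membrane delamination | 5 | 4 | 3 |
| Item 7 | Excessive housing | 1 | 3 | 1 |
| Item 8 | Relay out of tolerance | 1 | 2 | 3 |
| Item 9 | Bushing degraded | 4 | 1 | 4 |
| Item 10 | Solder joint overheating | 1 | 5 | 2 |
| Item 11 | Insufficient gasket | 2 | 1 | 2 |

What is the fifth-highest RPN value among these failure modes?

RPN = Severity × Occurrence × Detection:
  Item 3: 3 × 4 × 4 = 48
  Item 4: 5 × 4 × 4 = 80
  Item 5: 5 × 5 × 1 = 25
  Item 6: 3 × 5 × 4 = 60
  Item 7: 1 × 1 × 3 = 3
  Item 8: 3 × 1 × 2 = 6
  Item 9: 4 × 4 × 1 = 16
  Item 10: 2 × 1 × 5 = 10
  Item 11: 2 × 2 × 1 = 4
Sorted descending: 80, 60, 48, 25, 16, 10, 6, 4, 3.
The fifth-highest RPN is 16 (Item 9).

16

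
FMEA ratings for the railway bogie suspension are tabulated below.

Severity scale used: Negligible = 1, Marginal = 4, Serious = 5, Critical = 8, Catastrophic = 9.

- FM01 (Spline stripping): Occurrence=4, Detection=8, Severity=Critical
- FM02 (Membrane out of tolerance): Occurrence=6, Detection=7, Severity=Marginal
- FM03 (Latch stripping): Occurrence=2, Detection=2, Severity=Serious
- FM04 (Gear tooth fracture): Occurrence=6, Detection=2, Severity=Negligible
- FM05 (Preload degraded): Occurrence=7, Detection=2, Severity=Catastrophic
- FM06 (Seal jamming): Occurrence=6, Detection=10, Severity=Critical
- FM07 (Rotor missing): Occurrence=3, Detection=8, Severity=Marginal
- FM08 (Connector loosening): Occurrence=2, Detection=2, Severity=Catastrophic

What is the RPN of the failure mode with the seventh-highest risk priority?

20

RPN = Severity × Occurrence × Detection:
  FM01: 8 × 4 × 8 = 256
  FM02: 4 × 6 × 7 = 168
  FM03: 5 × 2 × 2 = 20
  FM04: 1 × 6 × 2 = 12
  FM05: 9 × 7 × 2 = 126
  FM06: 8 × 6 × 10 = 480
  FM07: 4 × 3 × 8 = 96
  FM08: 9 × 2 × 2 = 36
Sorted descending: 480, 256, 168, 126, 96, 36, 20, 12.
The seventh-highest RPN is 20 (FM03).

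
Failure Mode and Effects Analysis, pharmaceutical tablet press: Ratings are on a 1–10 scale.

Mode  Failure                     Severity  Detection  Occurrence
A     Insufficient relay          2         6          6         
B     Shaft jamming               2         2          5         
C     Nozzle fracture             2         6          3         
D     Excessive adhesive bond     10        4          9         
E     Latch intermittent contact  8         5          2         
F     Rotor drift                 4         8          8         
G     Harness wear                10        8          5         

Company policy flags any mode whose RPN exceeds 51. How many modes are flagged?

5

RPN = Severity × Occurrence × Detection:
  A: 2 × 6 × 6 = 72
  B: 2 × 5 × 2 = 20
  C: 2 × 3 × 6 = 36
  D: 10 × 9 × 4 = 360
  E: 8 × 2 × 5 = 80
  F: 4 × 8 × 8 = 256
  G: 10 × 5 × 8 = 400
Modes with RPN > 51: A (72), D (360), E (80), F (256), G (400) → 5.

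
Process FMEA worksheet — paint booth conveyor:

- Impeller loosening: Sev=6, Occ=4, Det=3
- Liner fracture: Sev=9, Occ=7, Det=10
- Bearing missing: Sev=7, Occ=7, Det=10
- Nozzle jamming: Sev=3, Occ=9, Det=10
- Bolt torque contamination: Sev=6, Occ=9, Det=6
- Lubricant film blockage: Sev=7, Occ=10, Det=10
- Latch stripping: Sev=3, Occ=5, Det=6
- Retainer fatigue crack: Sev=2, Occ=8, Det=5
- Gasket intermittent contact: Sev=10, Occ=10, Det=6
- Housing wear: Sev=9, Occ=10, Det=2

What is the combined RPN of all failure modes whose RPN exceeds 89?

RPN = Severity × Occurrence × Detection:
  Impeller loosening: 6 × 4 × 3 = 72
  Liner fracture: 9 × 7 × 10 = 630
  Bearing missing: 7 × 7 × 10 = 490
  Nozzle jamming: 3 × 9 × 10 = 270
  Bolt torque contamination: 6 × 9 × 6 = 324
  Lubricant film blockage: 7 × 10 × 10 = 700
  Latch stripping: 3 × 5 × 6 = 90
  Retainer fatigue crack: 2 × 8 × 5 = 80
  Gasket intermittent contact: 10 × 10 × 6 = 600
  Housing wear: 9 × 10 × 2 = 180
RPN > 89: Liner fracture (630), Bearing missing (490), Nozzle jamming (270), Bolt torque contamination (324), Lubricant film blockage (700), Latch stripping (90), Gasket intermittent contact (600), Housing wear (180).
Sum: 630 + 490 + 270 + 324 + 700 + 90 + 600 + 180 = 3284.

3284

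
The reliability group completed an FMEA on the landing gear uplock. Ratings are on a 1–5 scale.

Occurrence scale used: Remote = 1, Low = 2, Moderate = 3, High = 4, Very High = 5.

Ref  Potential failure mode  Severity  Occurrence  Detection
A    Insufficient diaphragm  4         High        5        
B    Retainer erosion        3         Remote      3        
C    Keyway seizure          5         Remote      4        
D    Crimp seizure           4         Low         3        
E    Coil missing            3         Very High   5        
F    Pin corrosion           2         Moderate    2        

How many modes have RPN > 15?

RPN = Severity × Occurrence × Detection:
  A: 4 × 4 × 5 = 80
  B: 3 × 1 × 3 = 9
  C: 5 × 1 × 4 = 20
  D: 4 × 2 × 3 = 24
  E: 3 × 5 × 5 = 75
  F: 2 × 3 × 2 = 12
Modes with RPN > 15: A (80), C (20), D (24), E (75) → 4.

4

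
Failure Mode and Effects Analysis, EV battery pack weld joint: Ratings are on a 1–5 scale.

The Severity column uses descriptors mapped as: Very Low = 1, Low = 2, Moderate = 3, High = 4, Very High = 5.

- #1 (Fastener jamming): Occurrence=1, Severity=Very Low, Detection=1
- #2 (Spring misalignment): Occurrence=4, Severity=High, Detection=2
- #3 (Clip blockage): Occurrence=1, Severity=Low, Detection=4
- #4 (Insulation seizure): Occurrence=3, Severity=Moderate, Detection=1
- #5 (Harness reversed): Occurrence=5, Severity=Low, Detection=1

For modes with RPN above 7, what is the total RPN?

RPN = Severity × Occurrence × Detection:
  #1: 1 × 1 × 1 = 1
  #2: 4 × 4 × 2 = 32
  #3: 2 × 1 × 4 = 8
  #4: 3 × 3 × 1 = 9
  #5: 2 × 5 × 1 = 10
RPN > 7: #2 (32), #3 (8), #4 (9), #5 (10).
Sum: 32 + 8 + 9 + 10 = 59.

59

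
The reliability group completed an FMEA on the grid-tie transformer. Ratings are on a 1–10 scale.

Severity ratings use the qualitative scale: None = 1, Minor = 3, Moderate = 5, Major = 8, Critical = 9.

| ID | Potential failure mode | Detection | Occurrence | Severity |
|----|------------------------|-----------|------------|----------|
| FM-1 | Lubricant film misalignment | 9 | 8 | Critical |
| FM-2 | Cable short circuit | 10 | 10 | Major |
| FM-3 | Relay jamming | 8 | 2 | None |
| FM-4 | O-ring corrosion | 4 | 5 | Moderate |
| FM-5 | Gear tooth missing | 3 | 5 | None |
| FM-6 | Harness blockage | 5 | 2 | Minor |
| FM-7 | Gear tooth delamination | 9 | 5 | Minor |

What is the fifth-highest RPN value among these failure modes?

30

RPN = Severity × Occurrence × Detection:
  FM-1: 9 × 8 × 9 = 648
  FM-2: 8 × 10 × 10 = 800
  FM-3: 1 × 2 × 8 = 16
  FM-4: 5 × 5 × 4 = 100
  FM-5: 1 × 5 × 3 = 15
  FM-6: 3 × 2 × 5 = 30
  FM-7: 3 × 5 × 9 = 135
Sorted descending: 800, 648, 135, 100, 30, 16, 15.
The fifth-highest RPN is 30 (FM-6).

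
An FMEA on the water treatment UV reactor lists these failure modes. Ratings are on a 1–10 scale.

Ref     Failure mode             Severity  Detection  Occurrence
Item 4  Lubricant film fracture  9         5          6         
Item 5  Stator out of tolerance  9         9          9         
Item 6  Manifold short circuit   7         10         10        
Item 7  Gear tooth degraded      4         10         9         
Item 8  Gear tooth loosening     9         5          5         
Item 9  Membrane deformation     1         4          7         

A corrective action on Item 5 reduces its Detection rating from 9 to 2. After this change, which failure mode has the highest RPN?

Item 6

RPN = Severity × Occurrence × Detection:
  Item 4: 9 × 6 × 5 = 270
  Item 5: 9 × 9 × 9 = 729
  Item 6: 7 × 10 × 10 = 700
  Item 7: 4 × 9 × 10 = 360
  Item 8: 9 × 5 × 5 = 225
  Item 9: 1 × 7 × 4 = 28
After action: Item 5 → 9 × 9 × 2 = 162.
Revised RPNs: Item 6=700, Item 7=360, Item 4=270, Item 8=225, Item 5=162, Item 9=28.
Highest is now Item 6 (700).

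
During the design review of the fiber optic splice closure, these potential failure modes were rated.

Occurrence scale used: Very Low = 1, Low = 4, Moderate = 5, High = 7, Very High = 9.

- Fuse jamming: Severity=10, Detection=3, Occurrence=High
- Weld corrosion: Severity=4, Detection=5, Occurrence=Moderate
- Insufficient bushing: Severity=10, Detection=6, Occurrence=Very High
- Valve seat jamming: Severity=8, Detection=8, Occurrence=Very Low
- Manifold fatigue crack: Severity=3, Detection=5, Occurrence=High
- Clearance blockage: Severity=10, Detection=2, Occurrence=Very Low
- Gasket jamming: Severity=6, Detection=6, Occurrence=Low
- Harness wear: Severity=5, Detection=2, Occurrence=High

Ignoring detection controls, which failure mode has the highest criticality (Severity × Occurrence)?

Criticality = Severity × Occurrence:
  Fuse jamming: 10 × 7 = 70
  Weld corrosion: 4 × 5 = 20
  Insufficient bushing: 10 × 9 = 90
  Valve seat jamming: 8 × 1 = 8
  Manifold fatigue crack: 3 × 7 = 21
  Clearance blockage: 10 × 1 = 10
  Gasket jamming: 6 × 4 = 24
  Harness wear: 5 × 7 = 35
Highest criticality is 90 → Insufficient bushing.

Insufficient bushing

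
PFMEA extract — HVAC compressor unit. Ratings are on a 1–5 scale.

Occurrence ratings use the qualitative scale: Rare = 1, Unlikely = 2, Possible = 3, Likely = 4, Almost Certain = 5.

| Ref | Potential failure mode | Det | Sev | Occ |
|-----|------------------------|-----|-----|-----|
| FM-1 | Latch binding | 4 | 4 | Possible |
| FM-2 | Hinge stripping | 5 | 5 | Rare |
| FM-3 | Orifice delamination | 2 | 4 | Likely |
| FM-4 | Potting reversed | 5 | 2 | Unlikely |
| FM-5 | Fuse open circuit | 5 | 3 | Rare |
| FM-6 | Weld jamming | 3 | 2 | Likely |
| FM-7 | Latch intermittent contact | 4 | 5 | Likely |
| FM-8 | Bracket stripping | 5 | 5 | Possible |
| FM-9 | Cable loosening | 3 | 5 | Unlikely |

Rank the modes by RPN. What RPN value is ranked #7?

RPN = Severity × Occurrence × Detection:
  FM-1: 4 × 3 × 4 = 48
  FM-2: 5 × 1 × 5 = 25
  FM-3: 4 × 4 × 2 = 32
  FM-4: 2 × 2 × 5 = 20
  FM-5: 3 × 1 × 5 = 15
  FM-6: 2 × 4 × 3 = 24
  FM-7: 5 × 4 × 4 = 80
  FM-8: 5 × 3 × 5 = 75
  FM-9: 5 × 2 × 3 = 30
Sorted descending: 80, 75, 48, 32, 30, 25, 24, 20, 15.
The seventh-highest RPN is 24 (FM-6).

24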